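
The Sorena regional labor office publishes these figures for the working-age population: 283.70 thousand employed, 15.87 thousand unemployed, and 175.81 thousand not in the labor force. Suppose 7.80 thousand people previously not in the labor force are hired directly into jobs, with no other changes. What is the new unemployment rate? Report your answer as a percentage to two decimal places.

New unemployment rate ≈ 5.16%.

Initially, labor force = 283.70 + 15.87 = 299.57 thousand, so u = 15.87/299.57 = 5.30%.
After the change, employed and labor force both rise by 7.80; unemployed unchanged → E = 291.50, U = 15.87, labor force = 307.37 thousand.
New unemployment rate = 15.87 / 307.37 = 5.16%.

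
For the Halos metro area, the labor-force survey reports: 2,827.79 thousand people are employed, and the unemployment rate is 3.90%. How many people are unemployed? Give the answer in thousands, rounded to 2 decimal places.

About 114.76 thousand are unemployed.

Let U be the number unemployed. The labor force is E + U, and U/(E+U) = 0.0390.
So U = 0.0390 × 2,827.79 / (1 − 0.0390) = 110.2838 / 0.9610 ≈ 114.76 thousand.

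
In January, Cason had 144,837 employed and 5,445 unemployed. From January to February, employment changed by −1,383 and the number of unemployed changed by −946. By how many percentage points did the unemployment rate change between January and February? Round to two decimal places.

The unemployment rate changed by −0.58 percentage points.

January: labor force = 144,837 + 5,445 = 150,282; u = 5,445/150,282 = 3.62%.
February: labor force = 143,454 + 4,499 = 147,953; u = 4,499/147,953 = 3.04%.
Change = 3.04% − 3.62% = −0.58 pp.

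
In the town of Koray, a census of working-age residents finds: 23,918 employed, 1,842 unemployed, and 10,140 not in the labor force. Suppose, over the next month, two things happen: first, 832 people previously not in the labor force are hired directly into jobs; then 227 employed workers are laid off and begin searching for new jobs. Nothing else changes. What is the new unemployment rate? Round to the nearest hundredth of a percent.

New unemployment rate ≈ 7.78%.

Initially, labor force = 23,918 + 1,842 = 25,760, so u = 1,842/25,760 = 7.15%.
After the first change, employed and labor force both rise by 832; unemployed unchanged → E = 24,750, U = 1,842, labor force = 26,592.
After the second change, employed falls and unemployed rises by 227; labor force unchanged → E = 24,523, U = 2,069, labor force = 26,592.
New unemployment rate = 2,069 / 26,592 = 7.78%.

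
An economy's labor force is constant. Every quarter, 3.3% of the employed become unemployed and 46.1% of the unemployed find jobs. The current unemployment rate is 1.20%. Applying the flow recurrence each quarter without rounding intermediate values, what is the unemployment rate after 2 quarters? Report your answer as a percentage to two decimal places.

Unemployment rate after two quarters ≈ 5.28%.

With a fixed labor force, u_{t+1} = u_t + s·(1−u_t) − f·u_t = u_t·(1−s−f) + s.
Here 1−s−f = 0.506 and s = 0.033.
u_1 = 0.012000 × 0.506 + 0.033 = 0.039072.
u_2 = 0.039072 × 0.506 + 0.033 = 0.052770.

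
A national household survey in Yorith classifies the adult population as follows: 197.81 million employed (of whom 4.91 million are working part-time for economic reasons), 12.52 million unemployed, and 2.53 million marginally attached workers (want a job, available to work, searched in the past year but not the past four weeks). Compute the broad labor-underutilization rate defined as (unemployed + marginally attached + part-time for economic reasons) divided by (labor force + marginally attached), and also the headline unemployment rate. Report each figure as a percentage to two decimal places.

Labor force = 197.81 + 12.52 = 210.33 million.
Numerator = 12.52 + 2.53 + 4.91 = 19.96 million.
Denominator = 210.33 + 2.53 = 212.86 million.
Broad rate = 19.96 / 212.86 = 9.38%.
Headline unemployment rate = 12.52 / 210.33 = 5.95%.

Broad underutilization rate ≈ 9.38%; headline unemployment rate ≈ 5.95%.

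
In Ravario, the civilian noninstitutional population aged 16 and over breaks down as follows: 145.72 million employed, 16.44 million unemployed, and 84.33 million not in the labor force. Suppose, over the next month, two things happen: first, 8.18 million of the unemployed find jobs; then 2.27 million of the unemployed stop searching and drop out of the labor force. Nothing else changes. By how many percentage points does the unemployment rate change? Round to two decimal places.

Initially, labor force = 145.72 + 16.44 = 162.16 million, so u = 16.44/162.16 = 10.14%.
After the first change, unemployed falls and employed rises by 8.18; labor force unchanged → E = 153.90, U = 8.26, labor force = 162.16 million.
After the second change, unemployed and labor force both fall by 2.27 → E = 153.90, U = 5.99, labor force = 159.89 million.
New unemployment rate = 5.99 / 159.89 = 3.75%.
Change = 3.75% − 10.14% = −6.39 percentage points.

The unemployment rate changes by −6.39 percentage points.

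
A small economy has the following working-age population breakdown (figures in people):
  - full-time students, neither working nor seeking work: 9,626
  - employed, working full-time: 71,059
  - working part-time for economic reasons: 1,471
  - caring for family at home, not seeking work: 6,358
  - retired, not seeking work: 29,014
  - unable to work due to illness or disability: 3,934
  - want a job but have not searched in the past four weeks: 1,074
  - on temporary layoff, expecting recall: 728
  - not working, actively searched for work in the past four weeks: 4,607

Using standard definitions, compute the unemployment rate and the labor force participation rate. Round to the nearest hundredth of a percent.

Unemployment rate ≈ 6.85%; labor force participation rate ≈ 60.89%.

Employed = 71,059 + 1,471 = 72,530 (anyone who worked, including part-time for economic reasons, counts as employed).
Unemployed = 728 + 4,607 = 5,335 (jobless and actively searching, or on temporary layoff).
Labor force = 72,530 + 5,335 = 77,865.
Not in labor force = 9,626 + 6,358 + 29,014 + 3,934 + 1,074 = 50,006 (those not working and not actively searching are outside the labor force — including those who want a job but have given up searching).
Civilian working-age population = 77,865 + 50,006 = 127,871.
Unemployment rate = 5,335 / 77,865 = 6.85%.
Labor force participation rate = 77,865 / 127,871 = 60.89%.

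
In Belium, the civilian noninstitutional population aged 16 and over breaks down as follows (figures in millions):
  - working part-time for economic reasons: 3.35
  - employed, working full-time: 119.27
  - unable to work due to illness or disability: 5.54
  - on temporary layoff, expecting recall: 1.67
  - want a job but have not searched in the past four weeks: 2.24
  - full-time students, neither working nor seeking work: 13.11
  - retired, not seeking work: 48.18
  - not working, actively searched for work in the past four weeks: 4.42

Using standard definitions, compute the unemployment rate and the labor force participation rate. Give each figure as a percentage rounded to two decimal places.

Unemployment rate ≈ 4.73%; labor force participation rate ≈ 65.08%.

Employed = 3.35 + 119.27 = 122.62 million (anyone who worked, including part-time for economic reasons, counts as employed).
Unemployed = 1.67 + 4.42 = 6.09 million (jobless and actively searching, or on temporary layoff).
Labor force = 122.62 + 6.09 = 128.71 million.
Not in labor force = 5.54 + 2.24 + 13.11 + 48.18 = 69.07 million (those not working and not actively searching are outside the labor force — including those who want a job but have given up searching).
Civilian working-age population = 128.71 + 69.07 = 197.78 million.
Unemployment rate = 6.09 / 128.71 = 4.73%.
Labor force participation rate = 128.71 / 197.78 = 65.08%.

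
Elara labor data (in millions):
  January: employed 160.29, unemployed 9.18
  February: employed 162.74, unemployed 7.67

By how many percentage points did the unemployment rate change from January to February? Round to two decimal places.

January: labor force = 160.29 + 9.18 = 169.47; u = 9.18/169.47 = 5.42%.
February: labor force = 162.74 + 7.67 = 170.41; u = 7.67/170.41 = 4.50%.
Change = 4.50% − 5.42% = −0.92 pp.

The unemployment rate changed by −0.92 percentage points.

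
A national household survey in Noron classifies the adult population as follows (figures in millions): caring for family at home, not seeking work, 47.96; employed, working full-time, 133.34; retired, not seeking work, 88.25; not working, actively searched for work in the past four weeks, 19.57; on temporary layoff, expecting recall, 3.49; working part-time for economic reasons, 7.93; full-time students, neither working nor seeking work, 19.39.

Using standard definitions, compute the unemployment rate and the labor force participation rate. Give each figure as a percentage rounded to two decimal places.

Employed = 133.34 + 7.93 = 141.27 million (anyone who worked, including part-time for economic reasons, counts as employed).
Unemployed = 19.57 + 3.49 = 23.06 million (jobless and actively searching, or on temporary layoff).
Labor force = 141.27 + 23.06 = 164.33 million.
Not in labor force = 47.96 + 88.25 + 19.39 = 155.60 million (those not working and not actively searching are outside the labor force).
Civilian working-age population = 164.33 + 155.60 = 319.93 million.
Unemployment rate = 23.06 / 164.33 = 14.03%.
Labor force participation rate = 164.33 / 319.93 = 51.36%.

Unemployment rate ≈ 14.03%; labor force participation rate ≈ 51.36%.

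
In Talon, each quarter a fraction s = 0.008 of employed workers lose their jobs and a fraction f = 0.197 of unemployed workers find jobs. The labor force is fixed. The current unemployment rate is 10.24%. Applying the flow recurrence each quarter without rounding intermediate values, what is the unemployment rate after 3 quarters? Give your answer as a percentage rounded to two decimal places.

Unemployment rate after three quarters ≈ 7.09%.

With a fixed labor force, u_{t+1} = u_t + s·(1−u_t) − f·u_t = u_t·(1−s−f) + s.
Here 1−s−f = 0.795 and s = 0.008.
u_1 = 0.102400 × 0.795 + 0.008 = 0.089408.
u_2 = 0.089408 × 0.795 + 0.008 = 0.079079.
u_3 = 0.079079 × 0.795 + 0.008 = 0.070868.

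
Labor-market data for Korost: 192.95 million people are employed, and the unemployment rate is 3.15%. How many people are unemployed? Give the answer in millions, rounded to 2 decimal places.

Let U be the number unemployed. The labor force is E + U, and U/(E+U) = 0.0315.
So U = 0.0315 × 192.95 / (1 − 0.0315) = 6.0779 / 0.9685 ≈ 6.28 million.

About 6.28 million are unemployed.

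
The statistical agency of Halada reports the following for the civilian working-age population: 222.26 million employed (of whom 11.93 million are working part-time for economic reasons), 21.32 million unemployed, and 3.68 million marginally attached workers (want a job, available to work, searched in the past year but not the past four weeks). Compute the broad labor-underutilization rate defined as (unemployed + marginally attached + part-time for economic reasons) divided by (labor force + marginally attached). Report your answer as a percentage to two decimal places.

Labor force = 222.26 + 21.32 = 243.58 million.
Numerator = 21.32 + 3.68 + 11.93 = 36.93 million.
Denominator = 243.58 + 3.68 = 247.26 million.
Broad rate = 36.93 / 247.26 = 14.94%.

Broad underutilization rate ≈ 14.94%.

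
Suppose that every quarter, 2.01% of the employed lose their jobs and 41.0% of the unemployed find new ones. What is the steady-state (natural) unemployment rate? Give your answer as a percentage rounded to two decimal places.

Steady-state unemployment rate ≈ 4.67%.

At steady state the flows balance: s·E = f·U, so U/(E+U) = s/(s+f).
u* = 2.01 / (2.01 + 41.0) = 2.01 / 43.01 = 4.67%.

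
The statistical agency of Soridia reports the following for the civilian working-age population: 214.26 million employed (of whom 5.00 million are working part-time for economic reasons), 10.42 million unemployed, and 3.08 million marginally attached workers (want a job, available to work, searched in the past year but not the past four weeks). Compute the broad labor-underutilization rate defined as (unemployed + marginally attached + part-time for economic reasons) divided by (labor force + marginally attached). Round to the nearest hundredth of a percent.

Labor force = 214.26 + 10.42 = 224.68 million.
Numerator = 10.42 + 3.08 + 5.00 = 18.50 million.
Denominator = 224.68 + 3.08 = 227.76 million.
Broad rate = 18.50 / 227.76 = 8.12%.

Broad underutilization rate ≈ 8.12%.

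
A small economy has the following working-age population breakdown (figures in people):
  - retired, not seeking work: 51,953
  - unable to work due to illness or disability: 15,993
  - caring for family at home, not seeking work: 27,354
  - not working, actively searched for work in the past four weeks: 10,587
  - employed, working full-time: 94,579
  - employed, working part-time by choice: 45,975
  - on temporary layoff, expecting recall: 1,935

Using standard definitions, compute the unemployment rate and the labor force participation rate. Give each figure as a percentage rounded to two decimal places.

Unemployment rate ≈ 8.18%; labor force participation rate ≈ 61.63%.

Employed = 94,579 + 45,975 = 140,554.
Unemployed = 10,587 + 1,935 = 12,522 (jobless and actively searching, or on temporary layoff).
Labor force = 140,554 + 12,522 = 153,076.
Not in labor force = 51,953 + 15,993 + 27,354 = 95,300 (those not working and not actively searching are outside the labor force).
Civilian working-age population = 153,076 + 95,300 = 248,376.
Unemployment rate = 12,522 / 153,076 = 8.18%.
Labor force participation rate = 153,076 / 248,376 = 61.63%.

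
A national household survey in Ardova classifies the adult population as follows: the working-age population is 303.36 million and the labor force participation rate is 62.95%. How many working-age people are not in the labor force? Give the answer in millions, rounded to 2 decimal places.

About 112.39 million are not in the labor force.

Share not in the labor force = 1 − 0.6295 = 0.3705.
Not in labor force = 0.3705 × 303.36 ≈ 112.39 million.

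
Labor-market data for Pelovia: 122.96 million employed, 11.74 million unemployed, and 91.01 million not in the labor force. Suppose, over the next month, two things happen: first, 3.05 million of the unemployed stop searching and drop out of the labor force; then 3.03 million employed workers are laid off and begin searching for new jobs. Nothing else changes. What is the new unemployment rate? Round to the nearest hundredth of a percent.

New unemployment rate ≈ 8.90%.

Initially, labor force = 122.96 + 11.74 = 134.70 million, so u = 11.74/134.70 = 8.72%.
After the first change, unemployed and labor force both fall by 3.05 → E = 122.96, U = 8.69, labor force = 131.65 million.
After the second change, employed falls and unemployed rises by 3.03; labor force unchanged → E = 119.93, U = 11.72, labor force = 131.65 million.
New unemployment rate = 11.72 / 131.65 = 8.90%.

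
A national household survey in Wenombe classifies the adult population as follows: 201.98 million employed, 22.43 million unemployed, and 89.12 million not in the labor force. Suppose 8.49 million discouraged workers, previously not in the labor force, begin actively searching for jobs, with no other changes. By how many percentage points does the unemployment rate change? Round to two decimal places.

The unemployment rate changes by +3.28 percentage points.

Initially, labor force = 201.98 + 22.43 = 224.41 million, so u = 22.43/224.41 = 10.00%.
After the change, unemployed and labor force both rise by 8.49 → E = 201.98, U = 30.92, labor force = 232.90 million.
New unemployment rate = 30.92 / 232.90 = 13.28%.
Change = 13.28% − 10.00% = +3.28 percentage points.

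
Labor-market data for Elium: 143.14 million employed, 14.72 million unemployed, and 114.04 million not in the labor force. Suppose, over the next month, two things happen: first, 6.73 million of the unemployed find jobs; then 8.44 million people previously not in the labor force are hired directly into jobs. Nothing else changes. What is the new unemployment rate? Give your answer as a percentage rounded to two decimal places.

New unemployment rate ≈ 4.80%.

Initially, labor force = 143.14 + 14.72 = 157.86 million, so u = 14.72/157.86 = 9.32%.
After the first change, unemployed falls and employed rises by 6.73; labor force unchanged → E = 149.87, U = 7.99, labor force = 157.86 million.
After the second change, employed and labor force both rise by 8.44; unemployed unchanged → E = 158.31, U = 7.99, labor force = 166.30 million.
New unemployment rate = 7.99 / 166.30 = 4.80%.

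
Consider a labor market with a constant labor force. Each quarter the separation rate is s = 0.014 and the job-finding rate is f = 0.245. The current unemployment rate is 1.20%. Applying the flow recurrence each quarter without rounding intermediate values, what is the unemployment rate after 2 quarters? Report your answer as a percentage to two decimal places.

Unemployment rate after two quarters ≈ 3.10%.

With a fixed labor force, u_{t+1} = u_t + s·(1−u_t) − f·u_t = u_t·(1−s−f) + s.
Here 1−s−f = 0.741 and s = 0.014.
u_1 = 0.012000 × 0.741 + 0.014 = 0.022892.
u_2 = 0.022892 × 0.741 + 0.014 = 0.030963.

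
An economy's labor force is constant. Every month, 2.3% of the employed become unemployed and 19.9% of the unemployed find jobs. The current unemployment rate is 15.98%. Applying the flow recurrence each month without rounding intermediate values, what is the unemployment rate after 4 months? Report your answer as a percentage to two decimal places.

With a fixed labor force, u_{t+1} = u_t + s·(1−u_t) − f·u_t = u_t·(1−s−f) + s.
Here 1−s−f = 0.778 and s = 0.023.
u_1 = 0.159800 × 0.778 + 0.023 = 0.147324.
u_2 = 0.147324 × 0.778 + 0.023 = 0.137618.
u_3 = 0.137618 × 0.778 + 0.023 = 0.130067.
u_4 = 0.130067 × 0.778 + 0.023 = 0.124192.

Unemployment rate after four months ≈ 12.42%.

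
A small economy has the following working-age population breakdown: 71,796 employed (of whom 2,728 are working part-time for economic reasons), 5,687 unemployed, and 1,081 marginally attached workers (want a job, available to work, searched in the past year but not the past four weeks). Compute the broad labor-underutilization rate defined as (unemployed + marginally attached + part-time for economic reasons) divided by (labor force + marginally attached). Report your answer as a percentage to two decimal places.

Broad underutilization rate ≈ 12.09%.

Labor force = 71,796 + 5,687 = 77,483.
Numerator = 5,687 + 1,081 + 2,728 = 9,496.
Denominator = 77,483 + 1,081 = 78,564.
Broad rate = 9,496 / 78,564 = 12.09%.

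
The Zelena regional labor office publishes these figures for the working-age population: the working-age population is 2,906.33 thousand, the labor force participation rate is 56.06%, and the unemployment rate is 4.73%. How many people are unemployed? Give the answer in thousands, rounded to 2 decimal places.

Labor force = 0.5606 × 2,906.33 = 1,629.29 thousand.
Unemployed = 0.0473 × 1,629.29 ≈ 77.07 thousand.

About 77.07 thousand are unemployed.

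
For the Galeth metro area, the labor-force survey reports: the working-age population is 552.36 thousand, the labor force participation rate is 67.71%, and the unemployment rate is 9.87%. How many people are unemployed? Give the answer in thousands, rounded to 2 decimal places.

Labor force = 0.6771 × 552.36 = 374.00 thousand.
Unemployed = 0.0987 × 374.00 ≈ 36.91 thousand.

About 36.91 thousand are unemployed.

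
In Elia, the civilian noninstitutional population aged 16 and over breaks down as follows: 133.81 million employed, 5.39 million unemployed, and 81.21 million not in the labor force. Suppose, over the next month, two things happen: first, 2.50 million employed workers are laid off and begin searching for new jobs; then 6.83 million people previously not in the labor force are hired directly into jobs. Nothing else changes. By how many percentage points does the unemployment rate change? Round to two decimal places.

The unemployment rate changes by +1.53 percentage points.

Initially, labor force = 133.81 + 5.39 = 139.20 million, so u = 5.39/139.20 = 3.87%.
After the first change, employed falls and unemployed rises by 2.50; labor force unchanged → E = 131.31, U = 7.89, labor force = 139.20 million.
After the second change, employed and labor force both rise by 6.83; unemployed unchanged → E = 138.14, U = 7.89, labor force = 146.03 million.
New unemployment rate = 7.89 / 146.03 = 5.40%.
Change = 5.40% − 3.87% = +1.53 percentage points.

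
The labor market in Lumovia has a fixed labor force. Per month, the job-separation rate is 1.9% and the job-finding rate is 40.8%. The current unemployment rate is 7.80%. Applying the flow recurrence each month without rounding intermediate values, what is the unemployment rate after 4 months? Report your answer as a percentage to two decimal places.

Unemployment rate after four months ≈ 4.81%.

With a fixed labor force, u_{t+1} = u_t + s·(1−u_t) − f·u_t = u_t·(1−s−f) + s.
Here 1−s−f = 0.573 and s = 0.019.
u_1 = 0.078000 × 0.573 + 0.019 = 0.063694.
u_2 = 0.063694 × 0.573 + 0.019 = 0.055497.
u_3 = 0.055497 × 0.573 + 0.019 = 0.050800.
u_4 = 0.050800 × 0.573 + 0.019 = 0.048108.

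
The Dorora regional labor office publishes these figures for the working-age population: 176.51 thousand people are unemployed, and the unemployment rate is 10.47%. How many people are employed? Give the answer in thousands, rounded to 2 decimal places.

About 1,509.35 thousand are employed.

Labor force = U / u = 176.51 / 0.1047 ≈ 1,685.86 thousand.
Employed = labor force − unemployed = 1,685.86 − 176.51 = 1,509.35 thousand.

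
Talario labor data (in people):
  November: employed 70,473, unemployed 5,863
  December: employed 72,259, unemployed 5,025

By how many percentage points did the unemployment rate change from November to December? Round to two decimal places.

The unemployment rate changed by −1.18 percentage points.

November: labor force = 70,473 + 5,863 = 76,336; u = 5,863/76,336 = 7.68%.
December: labor force = 72,259 + 5,025 = 77,284; u = 5,025/77,284 = 6.50%.
Change = 6.50% − 7.68% = −1.18 pp.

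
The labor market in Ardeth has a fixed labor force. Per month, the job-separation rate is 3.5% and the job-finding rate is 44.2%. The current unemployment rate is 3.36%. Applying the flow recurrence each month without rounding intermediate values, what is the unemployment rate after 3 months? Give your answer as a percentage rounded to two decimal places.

With a fixed labor force, u_{t+1} = u_t + s·(1−u_t) − f·u_t = u_t·(1−s−f) + s.
Here 1−s−f = 0.523 and s = 0.035.
u_1 = 0.033600 × 0.523 + 0.035 = 0.052573.
u_2 = 0.052573 × 0.523 + 0.035 = 0.062496.
u_3 = 0.062496 × 0.523 + 0.035 = 0.067685.

Unemployment rate after three months ≈ 6.77%.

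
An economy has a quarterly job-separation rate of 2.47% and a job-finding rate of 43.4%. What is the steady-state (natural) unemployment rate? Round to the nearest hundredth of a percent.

At steady state the flows balance: s·E = f·U, so U/(E+U) = s/(s+f).
u* = 2.47 / (2.47 + 43.4) = 2.47 / 45.87 = 5.38%.

Steady-state unemployment rate ≈ 5.38%.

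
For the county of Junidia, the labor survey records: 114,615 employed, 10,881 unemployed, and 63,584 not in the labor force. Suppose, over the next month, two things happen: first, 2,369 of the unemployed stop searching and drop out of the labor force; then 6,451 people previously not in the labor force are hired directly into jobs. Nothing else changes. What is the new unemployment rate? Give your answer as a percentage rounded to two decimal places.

New unemployment rate ≈ 6.57%.

Initially, labor force = 114,615 + 10,881 = 125,496, so u = 10,881/125,496 = 8.67%.
After the first change, unemployed and labor force both fall by 2,369 → E = 114,615, U = 8,512, labor force = 123,127.
After the second change, employed and labor force both rise by 6,451; unemployed unchanged → E = 121,066, U = 8,512, labor force = 129,578.
New unemployment rate = 8,512 / 129,578 = 6.57%.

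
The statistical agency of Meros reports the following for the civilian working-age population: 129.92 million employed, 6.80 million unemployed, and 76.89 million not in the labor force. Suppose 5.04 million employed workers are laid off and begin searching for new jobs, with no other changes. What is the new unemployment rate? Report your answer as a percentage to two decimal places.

New unemployment rate ≈ 8.66%.

Initially, labor force = 129.92 + 6.80 = 136.72 million, so u = 6.80/136.72 = 4.97%.
After the change, employed falls and unemployed rises by 5.04; labor force unchanged → E = 124.88, U = 11.84, labor force = 136.72 million.
New unemployment rate = 11.84 / 136.72 = 8.66%.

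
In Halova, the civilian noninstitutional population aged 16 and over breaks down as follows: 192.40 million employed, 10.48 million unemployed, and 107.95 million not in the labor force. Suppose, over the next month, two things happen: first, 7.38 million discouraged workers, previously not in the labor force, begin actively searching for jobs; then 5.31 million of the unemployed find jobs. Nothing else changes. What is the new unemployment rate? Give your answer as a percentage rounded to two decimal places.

New unemployment rate ≈ 5.97%.

Initially, labor force = 192.40 + 10.48 = 202.88 million, so u = 10.48/202.88 = 5.17%.
After the first change, unemployed and labor force both rise by 7.38 → E = 192.40, U = 17.86, labor force = 210.26 million.
After the second change, unemployed falls and employed rises by 5.31; labor force unchanged → E = 197.71, U = 12.55, labor force = 210.26 million.
New unemployment rate = 12.55 / 210.26 = 5.97%.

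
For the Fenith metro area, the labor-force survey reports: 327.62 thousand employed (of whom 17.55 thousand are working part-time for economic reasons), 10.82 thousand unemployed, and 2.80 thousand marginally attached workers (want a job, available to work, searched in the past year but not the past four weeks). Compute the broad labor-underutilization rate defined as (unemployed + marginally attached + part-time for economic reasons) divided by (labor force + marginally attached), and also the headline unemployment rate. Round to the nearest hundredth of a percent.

Broad underutilization rate ≈ 9.13%; headline unemployment rate ≈ 3.20%.

Labor force = 327.62 + 10.82 = 338.44 thousand.
Numerator = 10.82 + 2.80 + 17.55 = 31.17 thousand.
Denominator = 338.44 + 2.80 = 341.24 thousand.
Broad rate = 31.17 / 341.24 = 9.13%.
Headline unemployment rate = 10.82 / 338.44 = 3.20%.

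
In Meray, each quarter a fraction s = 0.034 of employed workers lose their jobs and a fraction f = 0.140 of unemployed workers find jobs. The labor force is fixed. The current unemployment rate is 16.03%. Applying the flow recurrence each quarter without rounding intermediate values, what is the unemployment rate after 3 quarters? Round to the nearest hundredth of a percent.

Unemployment rate after three quarters ≈ 17.56%.

With a fixed labor force, u_{t+1} = u_t + s·(1−u_t) − f·u_t = u_t·(1−s−f) + s.
Here 1−s−f = 0.826 and s = 0.034.
u_1 = 0.160300 × 0.826 + 0.034 = 0.166408.
u_2 = 0.166408 × 0.826 + 0.034 = 0.171453.
u_3 = 0.171453 × 0.826 + 0.034 = 0.175620.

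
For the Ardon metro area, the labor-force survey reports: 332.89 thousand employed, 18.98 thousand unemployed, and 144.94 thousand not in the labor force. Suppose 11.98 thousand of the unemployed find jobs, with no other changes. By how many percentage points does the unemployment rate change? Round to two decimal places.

Initially, labor force = 332.89 + 18.98 = 351.87 thousand, so u = 18.98/351.87 = 5.39%.
After the change, unemployed falls and employed rises by 11.98; labor force unchanged → E = 344.87, U = 7.00, labor force = 351.87 thousand.
New unemployment rate = 7.00 / 351.87 = 1.99%.
Change = 1.99% − 5.39% = −3.40 percentage points.

The unemployment rate changes by −3.40 percentage points.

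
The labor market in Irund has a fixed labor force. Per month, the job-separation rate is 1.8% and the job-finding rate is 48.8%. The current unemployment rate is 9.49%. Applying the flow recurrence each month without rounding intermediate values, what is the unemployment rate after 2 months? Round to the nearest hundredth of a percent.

With a fixed labor force, u_{t+1} = u_t + s·(1−u_t) − f·u_t = u_t·(1−s−f) + s.
Here 1−s−f = 0.494 and s = 0.018.
u_1 = 0.094900 × 0.494 + 0.018 = 0.064881.
u_2 = 0.064881 × 0.494 + 0.018 = 0.050051.

Unemployment rate after two months ≈ 5.01%.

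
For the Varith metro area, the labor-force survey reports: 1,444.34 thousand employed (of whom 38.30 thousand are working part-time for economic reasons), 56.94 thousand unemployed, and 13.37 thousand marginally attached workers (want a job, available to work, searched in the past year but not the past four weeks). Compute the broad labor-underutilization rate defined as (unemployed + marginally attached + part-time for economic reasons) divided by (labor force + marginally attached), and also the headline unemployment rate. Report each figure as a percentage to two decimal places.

Labor force = 1,444.34 + 56.94 = 1,501.28 thousand.
Numerator = 56.94 + 13.37 + 38.30 = 108.61 thousand.
Denominator = 1,501.28 + 13.37 = 1,514.65 thousand.
Broad rate = 108.61 / 1,514.65 = 7.17%.
Headline unemployment rate = 56.94 / 1,501.28 = 3.79%.

Broad underutilization rate ≈ 7.17%; headline unemployment rate ≈ 3.79%.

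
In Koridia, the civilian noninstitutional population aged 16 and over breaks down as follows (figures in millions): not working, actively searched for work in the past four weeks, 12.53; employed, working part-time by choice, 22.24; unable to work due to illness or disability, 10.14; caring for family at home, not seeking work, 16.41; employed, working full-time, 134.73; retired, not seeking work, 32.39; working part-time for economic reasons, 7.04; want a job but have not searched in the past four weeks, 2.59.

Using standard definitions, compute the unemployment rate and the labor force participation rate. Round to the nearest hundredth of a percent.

Employed = 22.24 + 134.73 + 7.04 = 164.01 million (anyone who worked, including part-time for economic reasons, counts as employed).
Unemployed = 12.53 million.
Labor force = 164.01 + 12.53 = 176.54 million.
Not in labor force = 10.14 + 16.41 + 32.39 + 2.59 = 61.53 million (those not working and not actively searching are outside the labor force — including those who want a job but have given up searching).
Civilian working-age population = 176.54 + 61.53 = 238.07 million.
Unemployment rate = 12.53 / 176.54 = 7.10%.
Labor force participation rate = 176.54 / 238.07 = 74.15%.

Unemployment rate ≈ 7.10%; labor force participation rate ≈ 74.15%.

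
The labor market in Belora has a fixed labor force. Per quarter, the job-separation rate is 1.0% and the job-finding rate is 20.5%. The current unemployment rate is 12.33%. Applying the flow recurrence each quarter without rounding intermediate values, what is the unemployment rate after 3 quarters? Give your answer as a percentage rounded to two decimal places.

Unemployment rate after three quarters ≈ 8.37%.

With a fixed labor force, u_{t+1} = u_t + s·(1−u_t) − f·u_t = u_t·(1−s−f) + s.
Here 1−s−f = 0.785 and s = 0.010.
u_1 = 0.123300 × 0.785 + 0.010 = 0.106791.
u_2 = 0.106791 × 0.785 + 0.010 = 0.093831.
u_3 = 0.093831 × 0.785 + 0.010 = 0.083657.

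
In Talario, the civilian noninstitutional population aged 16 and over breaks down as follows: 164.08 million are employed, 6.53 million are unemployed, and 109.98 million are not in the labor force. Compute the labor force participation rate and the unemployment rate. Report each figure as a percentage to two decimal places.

Labor force = employed + unemployed = 164.08 + 6.53 = 170.61 million.
Working-age population = 170.61 + 109.98 = 280.59 million.
Unemployment rate = 6.53 / 170.61 = 3.83%.
Labor force participation rate = 170.61 / 280.59 = 60.80%.

Labor force participation rate ≈ 60.80%; unemployment rate ≈ 3.83%.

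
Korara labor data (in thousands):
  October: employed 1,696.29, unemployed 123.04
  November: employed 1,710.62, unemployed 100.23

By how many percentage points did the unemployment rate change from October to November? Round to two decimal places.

October: labor force = 1,696.29 + 123.04 = 1,819.33; u = 123.04/1,819.33 = 6.76%.
November: labor force = 1,710.62 + 100.23 = 1,810.85; u = 100.23/1,810.85 = 5.53%.
Change = 5.53% − 6.76% = −1.23 pp.

The unemployment rate changed by −1.23 percentage points.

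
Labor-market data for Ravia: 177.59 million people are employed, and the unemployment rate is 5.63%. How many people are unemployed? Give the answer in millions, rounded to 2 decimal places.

Let U be the number unemployed. The labor force is E + U, and U/(E+U) = 0.0563.
So U = 0.0563 × 177.59 / (1 − 0.0563) = 9.9983 / 0.9437 ≈ 10.59 million.

About 10.59 million are unemployed.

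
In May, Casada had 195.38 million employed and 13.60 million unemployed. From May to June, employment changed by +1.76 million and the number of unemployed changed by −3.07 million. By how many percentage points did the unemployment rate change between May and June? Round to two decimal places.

May: labor force = 195.38 + 13.60 = 208.98; u = 13.60/208.98 = 6.51%.
June: labor force = 197.14 + 10.53 = 207.67; u = 10.53/207.67 = 5.07%.
Change = 5.07% − 6.51% = −1.44 pp.

The unemployment rate changed by −1.44 percentage points.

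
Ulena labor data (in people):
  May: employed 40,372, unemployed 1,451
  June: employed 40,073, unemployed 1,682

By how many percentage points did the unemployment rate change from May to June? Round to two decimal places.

The unemployment rate changed by +0.56 percentage points.

May: labor force = 40,372 + 1,451 = 41,823; u = 1,451/41,823 = 3.47%.
June: labor force = 40,073 + 1,682 = 41,755; u = 1,682/41,755 = 4.03%.
Change = 4.03% − 3.47% = +0.56 pp.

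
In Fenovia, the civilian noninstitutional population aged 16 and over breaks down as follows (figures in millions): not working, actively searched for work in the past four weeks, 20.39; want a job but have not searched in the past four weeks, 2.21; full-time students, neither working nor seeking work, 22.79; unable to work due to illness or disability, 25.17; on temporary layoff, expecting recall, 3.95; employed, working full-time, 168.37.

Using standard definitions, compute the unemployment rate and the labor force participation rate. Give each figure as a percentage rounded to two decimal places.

Unemployment rate ≈ 12.63%; labor force participation rate ≈ 79.34%.

Employed = 168.37 million.
Unemployed = 20.39 + 3.95 = 24.34 million (jobless and actively searching, or on temporary layoff).
Labor force = 168.37 + 24.34 = 192.71 million.
Not in labor force = 2.21 + 22.79 + 25.17 = 50.17 million (those not working and not actively searching are outside the labor force — including those who want a job but have given up searching).
Civilian working-age population = 192.71 + 50.17 = 242.88 million.
Unemployment rate = 24.34 / 192.71 = 12.63%.
Labor force participation rate = 192.71 / 242.88 = 79.34%.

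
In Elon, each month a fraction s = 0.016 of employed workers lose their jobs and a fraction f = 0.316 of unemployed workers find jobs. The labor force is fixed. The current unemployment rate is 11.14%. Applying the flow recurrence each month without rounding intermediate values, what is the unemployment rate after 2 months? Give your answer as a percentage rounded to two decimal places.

With a fixed labor force, u_{t+1} = u_t + s·(1−u_t) − f·u_t = u_t·(1−s−f) + s.
Here 1−s−f = 0.668 and s = 0.016.
u_1 = 0.111400 × 0.668 + 0.016 = 0.090415.
u_2 = 0.090415 × 0.668 + 0.016 = 0.076397.

Unemployment rate after two months ≈ 7.64%.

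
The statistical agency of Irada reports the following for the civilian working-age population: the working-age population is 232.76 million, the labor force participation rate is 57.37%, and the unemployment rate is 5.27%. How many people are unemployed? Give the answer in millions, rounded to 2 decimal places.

Labor force = 0.5737 × 232.76 = 133.53 million.
Unemployed = 0.0527 × 133.53 ≈ 7.04 million.

About 7.04 million are unemployed.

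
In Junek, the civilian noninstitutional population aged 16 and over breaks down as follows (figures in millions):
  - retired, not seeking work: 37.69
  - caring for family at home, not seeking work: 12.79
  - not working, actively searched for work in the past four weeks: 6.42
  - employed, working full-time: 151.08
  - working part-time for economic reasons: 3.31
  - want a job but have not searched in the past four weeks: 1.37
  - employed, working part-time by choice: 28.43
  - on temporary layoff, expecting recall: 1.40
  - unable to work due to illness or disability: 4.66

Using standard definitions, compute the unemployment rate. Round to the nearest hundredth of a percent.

Unemployment rate ≈ 4.10%.

Employed = 151.08 + 3.31 + 28.43 = 182.82 million (anyone who worked, including part-time for economic reasons, counts as employed).
Unemployed = 6.42 + 1.40 = 7.82 million (jobless and actively searching, or on temporary layoff).
Labor force = 182.82 + 7.82 = 190.64 million.
Unemployment rate = 7.82 / 190.64 = 4.10%.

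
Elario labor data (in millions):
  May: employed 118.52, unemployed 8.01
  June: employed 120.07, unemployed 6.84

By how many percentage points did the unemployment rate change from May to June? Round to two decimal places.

May: labor force = 118.52 + 8.01 = 126.53; u = 8.01/126.53 = 6.33%.
June: labor force = 120.07 + 6.84 = 126.91; u = 6.84/126.91 = 5.39%.
Change = 5.39% − 6.33% = −0.94 pp.

The unemployment rate changed by −0.94 percentage points.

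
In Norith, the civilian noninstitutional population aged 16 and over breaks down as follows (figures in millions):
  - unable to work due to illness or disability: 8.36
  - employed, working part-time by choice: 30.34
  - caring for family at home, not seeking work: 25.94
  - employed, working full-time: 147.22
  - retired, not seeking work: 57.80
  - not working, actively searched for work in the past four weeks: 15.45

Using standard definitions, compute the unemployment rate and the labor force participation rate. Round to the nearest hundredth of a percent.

Unemployment rate ≈ 8.00%; labor force participation rate ≈ 67.70%.

Employed = 30.34 + 147.22 = 177.56 million.
Unemployed = 15.45 million.
Labor force = 177.56 + 15.45 = 193.01 million.
Not in labor force = 8.36 + 25.94 + 57.80 = 92.10 million (those not working and not actively searching are outside the labor force).
Civilian working-age population = 193.01 + 92.10 = 285.11 million.
Unemployment rate = 15.45 / 193.01 = 8.00%.
Labor force participation rate = 193.01 / 285.11 = 67.70%.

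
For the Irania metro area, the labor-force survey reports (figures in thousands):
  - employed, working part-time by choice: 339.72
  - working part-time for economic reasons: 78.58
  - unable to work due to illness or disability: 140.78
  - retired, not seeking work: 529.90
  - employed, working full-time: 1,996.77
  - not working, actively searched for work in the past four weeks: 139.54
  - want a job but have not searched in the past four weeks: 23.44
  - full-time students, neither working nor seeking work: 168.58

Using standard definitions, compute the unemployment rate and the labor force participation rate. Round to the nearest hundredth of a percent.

Employed = 339.72 + 78.58 + 1,996.77 = 2,415.07 thousand (anyone who worked, including part-time for economic reasons, counts as employed).
Unemployed = 139.54 thousand.
Labor force = 2,415.07 + 139.54 = 2,554.61 thousand.
Not in labor force = 140.78 + 529.90 + 23.44 + 168.58 = 862.70 thousand (those not working and not actively searching are outside the labor force — including those who want a job but have given up searching).
Civilian working-age population = 2,554.61 + 862.70 = 3,417.31 thousand.
Unemployment rate = 139.54 / 2,554.61 = 5.46%.
Labor force participation rate = 2,554.61 / 3,417.31 = 74.75%.

Unemployment rate ≈ 5.46%; labor force participation rate ≈ 74.75%.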